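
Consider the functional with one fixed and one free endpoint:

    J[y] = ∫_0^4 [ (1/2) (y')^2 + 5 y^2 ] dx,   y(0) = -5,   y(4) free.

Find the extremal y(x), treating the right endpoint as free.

The Lagrangian L = (1/2) (y')^2 + 5 y^2 gives
    ∂L/∂y = 10 y,   ∂L/∂y' = y'.
Euler-Lagrange: y'' − 10 y = 0.
With k = sqrt(10), the general solution is
    y(x) = A cosh(sqrt(10) x) + B sinh(sqrt(10) x).
Fixed left endpoint y(0) = -5 ⇒ A = -5.
The right endpoint x = 4 is free, so the natural (transversality) condition is ∂L/∂y' |_{x=4} = 0, i.e. y'(4) = 0.
Compute y'(x) = A k sinh(k x) + B k cosh(k x), so
    y'(4) = A k sinh(k·4) + B k cosh(k·4) = 0
    ⇒ B = −A tanh(k·4) = 5 tanh(sqrt(10)·4).
Therefore the extremal is
    y(x) = −5 cosh(sqrt(10) x) + 5 tanh(sqrt(10)·4) sinh(sqrt(10) x).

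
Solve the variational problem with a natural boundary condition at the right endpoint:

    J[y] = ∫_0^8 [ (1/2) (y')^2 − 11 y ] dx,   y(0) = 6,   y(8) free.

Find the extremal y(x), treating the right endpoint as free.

The Lagrangian L = (1/2) (y')^2 − 11 y gives
    ∂L/∂y = −11,   ∂L/∂y' = y'.
Euler-Lagrange: d/dx(y') − (−11) = 0, i.e. y'' + 11 = 0, so
    y(x) = −(11/2) x^2 + C1 x + C2.
Fixed left endpoint y(0) = 6 ⇒ C2 = 6.
The right endpoint x = 8 is free, so the natural (transversality) condition is ∂L/∂y' |_{x=8} = 0, i.e. y'(8) = 0.
Compute y'(x) = −11 x + C1, so y'(8) = −88 + C1 = 0 ⇒ C1 = 88.
Therefore the extremal is
    y(x) = −(11/2) x^2 + 88 x + 6.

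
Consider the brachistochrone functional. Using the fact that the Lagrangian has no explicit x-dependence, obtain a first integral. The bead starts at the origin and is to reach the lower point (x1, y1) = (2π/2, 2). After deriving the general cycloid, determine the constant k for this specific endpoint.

The Lagrangian L = sqrt((1 + y'^2) / y) has no explicit x dependence, so the Beltrami identity applies:
    L − y' ∂L/∂y' = C.
Compute ∂L/∂y' = y' / sqrt(y (1 + y'^2)).
Substitute:
    sqrt((1 + y'^2)/y) − y'·y' / sqrt(y (1 + y'^2))
    = (1 + y'^2) / sqrt(y (1 + y'^2)) − y'^2 / sqrt(y (1 + y'^2))
    = 1 / sqrt(y (1 + y'^2)) = C.
Squaring and rearranging gives the first integral
    y (1 + y'^2) = 1/C^2 =: k   (constant).
Solving this first-order ODE by the substitution
    y = (k/2)(1 − cos θ)
yields the cycloid parameterisation
    x(θ) = (k/2)(θ − sin θ),   y(θ) = (k/2)(1 − cos θ).
The constant k is fixed by the endpoint condition.
Now fit the given lower endpoint (x1, y1) = (2π/2, 2). At the bottom of the first arch (θ = π), the parametric equations give
    y(π) = (k/2)(1 − cos π) = k,
    x(π) = (k/2)(π − sin π) = kπ/2.
Matching y(π) = 2 gives k = 2, consistent with x(π) = 2π/2. Therefore the specific cycloid is
    x(θ) = (2/2)(θ − sin θ),   y(θ) = (2/2)(1 − cos θ).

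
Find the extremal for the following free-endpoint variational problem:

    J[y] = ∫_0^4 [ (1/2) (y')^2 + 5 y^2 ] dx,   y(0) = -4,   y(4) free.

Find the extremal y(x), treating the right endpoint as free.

The Lagrangian L = (1/2) (y')^2 + 5 y^2 gives
    ∂L/∂y = 10 y,   ∂L/∂y' = y'.
Euler-Lagrange: y'' − 10 y = 0.
With k = sqrt(10), the general solution is
    y(x) = A cosh(sqrt(10) x) + B sinh(sqrt(10) x).
Fixed left endpoint y(0) = -4 ⇒ A = -4.
The right endpoint x = 4 is free, so the natural (transversality) condition is ∂L/∂y' |_{x=4} = 0, i.e. y'(4) = 0.
Compute y'(x) = A k sinh(k x) + B k cosh(k x), so
    y'(4) = A k sinh(k·4) + B k cosh(k·4) = 0
    ⇒ B = −A tanh(k·4) = 4 tanh(sqrt(10)·4).
Therefore the extremal is
    y(x) = −4 cosh(sqrt(10) x) + 4 tanh(sqrt(10)·4) sinh(sqrt(10) x).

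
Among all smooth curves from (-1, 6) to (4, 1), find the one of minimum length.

Arc-length functional: J[y] = ∫ sqrt(1 + (y')^2) dx.
Lagrangian L = sqrt(1 + (y')^2) has no explicit y dependence, so ∂L/∂y = 0 and the Euler-Lagrange equation gives
    d/dx( y' / sqrt(1 + (y')^2) ) = 0  ⇒  y' / sqrt(1 + (y')^2) = const.
Hence y' is constant, so y(x) is affine.
Fitting the endpoints (-1, 6) and (4, 1):
    slope m = (1 − 6) / (4 − (-1)) = -1,
    intercept c = 6 − m·(-1) = 5.
Extremal: y(x) = -x + 5.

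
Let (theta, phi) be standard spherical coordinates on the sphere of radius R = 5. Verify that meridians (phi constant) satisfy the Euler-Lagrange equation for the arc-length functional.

On the sphere of radius R = 5 with spherical coordinates (θ, φ), the induced metric is
    ds^2 = 25(dθ^2 + sin^2(θ) dφ^2).
Using θ as the parameter, the arc-length functional becomes
    J[φ] = ∫ 5 sqrt(1 + sin^2(θ) (dφ/dθ)^2) dθ.
So L = 5 sqrt(1 + sin^2(θ) φ'^2). Compute
    ∂L/∂φ = 0  (L has no explicit φ dependence),
    ∂L/∂φ' = 5 sin^2(θ) φ' / sqrt(1 + sin^2(θ) φ'^2).
For the candidate φ(θ) = c (constant), φ' = 0, so ∂L/∂φ' evaluated along the candidate vanishes, and ∂L/∂φ is identically zero. Hence
    d/dθ(∂L/∂φ') − ∂L/∂φ = 0
is satisfied. Therefore meridians φ = const are extremals of arc length — they are geodesics on the sphere.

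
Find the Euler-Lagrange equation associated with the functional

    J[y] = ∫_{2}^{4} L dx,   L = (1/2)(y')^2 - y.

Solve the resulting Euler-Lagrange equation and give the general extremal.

The Lagrangian is L = (1/2)(y')^2 - y.
∂L/∂y = -1.
∂L/∂y' = y'.
The Euler-Lagrange equation d/dx(∂L/∂y') − ∂L/∂y = 0 becomes:
    y'' + 1 = 0
General solution: y(x) = -x^2/2 + A x + B, where A and B are arbitrary constants fixed by the endpoint conditions.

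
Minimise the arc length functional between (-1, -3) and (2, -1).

Arc-length functional: J[y] = ∫ sqrt(1 + (y')^2) dx.
Lagrangian L = sqrt(1 + (y')^2) has no explicit y dependence, so ∂L/∂y = 0 and the Euler-Lagrange equation gives
    d/dx( y' / sqrt(1 + (y')^2) ) = 0  ⇒  y' / sqrt(1 + (y')^2) = const.
Hence y' is constant, so y(x) is affine.
Fitting the endpoints (-1, -3) and (2, -1):
    slope m = ((-1) − (-3)) / (2 − (-1)) = 2/3,
    intercept c = (-3) − m·(-1) = -7/3.
Extremal: y(x) = (2/3) x - 7/3.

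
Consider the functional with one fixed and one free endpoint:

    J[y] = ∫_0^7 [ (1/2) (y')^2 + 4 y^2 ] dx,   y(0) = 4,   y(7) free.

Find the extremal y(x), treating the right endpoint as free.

The Lagrangian L = (1/2) (y')^2 + 4 y^2 gives
    ∂L/∂y = 8 y,   ∂L/∂y' = y'.
Euler-Lagrange: y'' − 8 y = 0.
With k = sqrt(8), the general solution is
    y(x) = A cosh(sqrt(8) x) + B sinh(sqrt(8) x).
Fixed left endpoint y(0) = 4 ⇒ A = 4.
The right endpoint x = 7 is free, so the natural (transversality) condition is ∂L/∂y' |_{x=7} = 0, i.e. y'(7) = 0.
Compute y'(x) = A k sinh(k x) + B k cosh(k x), so
    y'(7) = A k sinh(k·7) + B k cosh(k·7) = 0
    ⇒ B = −A tanh(k·7) = − 4 tanh(sqrt(8)·7).
Therefore the extremal is
    y(x) = 4 cosh(sqrt(8) x) − 4 tanh(sqrt(8)·7) sinh(sqrt(8) x).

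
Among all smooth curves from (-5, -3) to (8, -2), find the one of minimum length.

Arc-length functional: J[y] = ∫ sqrt(1 + (y')^2) dx.
Lagrangian L = sqrt(1 + (y')^2) has no explicit y dependence, so ∂L/∂y = 0 and the Euler-Lagrange equation gives
    d/dx( y' / sqrt(1 + (y')^2) ) = 0  ⇒  y' / sqrt(1 + (y')^2) = const.
Hence y' is constant, so y(x) is affine.
Fitting the endpoints (-5, -3) and (8, -2):
    slope m = ((-2) − (-3)) / (8 − (-5)) = 1/13,
    intercept c = (-3) − m·(-5) = -34/13.
Extremal: y(x) = (1/13) x - 34/13.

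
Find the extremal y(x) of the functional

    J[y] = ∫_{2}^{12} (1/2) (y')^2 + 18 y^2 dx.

The Lagrangian is L = (1/2) (y')^2 + 18 y^2.
Compute ∂L/∂y = 36y, ∂L/∂y' = y'.
The Euler-Lagrange equation d/dx(∂L/∂y') − ∂L/∂y = 0 reduces to
    y'' − 36 y = 0.
Its general solution is
    y(x) = A e^(6x) + B e^(−6x),
with A, B fixed by the endpoint conditions.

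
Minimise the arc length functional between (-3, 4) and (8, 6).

Arc-length functional: J[y] = ∫ sqrt(1 + (y')^2) dx.
Lagrangian L = sqrt(1 + (y')^2) has no explicit y dependence, so ∂L/∂y = 0 and the Euler-Lagrange equation gives
    d/dx( y' / sqrt(1 + (y')^2) ) = 0  ⇒  y' / sqrt(1 + (y')^2) = const.
Hence y' is constant, so y(x) is affine.
Fitting the endpoints (-3, 4) and (8, 6):
    slope m = (6 − 4) / (8 − (-3)) = 2/11,
    intercept c = 4 − m·(-3) = 50/11.
Extremal: y(x) = (2/11) x + 50/11.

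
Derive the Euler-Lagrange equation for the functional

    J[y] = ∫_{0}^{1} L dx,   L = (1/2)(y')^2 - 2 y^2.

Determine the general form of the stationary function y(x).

The Lagrangian is L = (1/2)(y')^2 - 2 y^2.
∂L/∂y = -4y.
∂L/∂y' = y'.
The Euler-Lagrange equation d/dx(∂L/∂y') − ∂L/∂y = 0 becomes:
    y'' + 4 y = 0
General solution: y(x) = A sin(2x) + B cos(2x), where A and B are arbitrary constants fixed by the endpoint conditions.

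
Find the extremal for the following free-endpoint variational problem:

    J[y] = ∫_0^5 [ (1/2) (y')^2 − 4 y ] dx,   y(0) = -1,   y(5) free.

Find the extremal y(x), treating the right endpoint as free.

The Lagrangian L = (1/2) (y')^2 − 4 y gives
    ∂L/∂y = −4,   ∂L/∂y' = y'.
Euler-Lagrange: d/dx(y') − (−4) = 0, i.e. y'' + 4 = 0, so
    y(x) = −(4/2) x^2 + C1 x + C2.
Fixed left endpoint y(0) = -1 ⇒ C2 = -1.
The right endpoint x = 5 is free, so the natural (transversality) condition is ∂L/∂y' |_{x=5} = 0, i.e. y'(5) = 0.
Compute y'(x) = −4 x + C1, so y'(5) = −20 + C1 = 0 ⇒ C1 = 20.
Therefore the extremal is
    y(x) = −2 x^2 + 20 x − 1.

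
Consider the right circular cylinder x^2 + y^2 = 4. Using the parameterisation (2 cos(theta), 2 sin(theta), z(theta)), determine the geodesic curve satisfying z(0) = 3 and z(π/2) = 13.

Parameterise the cylinder of radius R = 2 as
    r(θ) = (2 cos θ, 2 sin θ, z(θ)).
The arc-length element is
    ds = sqrt(4 + (dz/dθ)^2) dθ,
so the Lagrangian is L = sqrt(4 + z'^2).
L depends on z' only, not on z or θ, so ∂L/∂z = 0 and
    ∂L/∂z' = z' / sqrt(4 + z'^2).
The Euler-Lagrange equation gives
    d/dθ( z' / sqrt(4 + z'^2) ) = 0,
so z' is constant. Integrating once:
    z(θ) = a θ + b,
a helix on the cylinder (a straight line when the cylinder is unrolled). The constants a, b are determined by the endpoint conditions.
With endpoint conditions z(0) = 3 and z(π/2) = 13: from z(0) = b we get b = 3, and a·π/2 + 3 = 13 gives a = 20/π, so
    z(θ) = (20/π) θ + 3.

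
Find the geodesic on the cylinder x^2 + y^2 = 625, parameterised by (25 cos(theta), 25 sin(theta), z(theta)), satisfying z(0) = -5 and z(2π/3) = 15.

Parameterise the cylinder of radius R = 25 as
    r(θ) = (25 cos θ, 25 sin θ, z(θ)).
The arc-length element is
    ds = sqrt(625 + (dz/dθ)^2) dθ,
so the Lagrangian is L = sqrt(625 + z'^2).
L depends on z' only, not on z or θ, so ∂L/∂z = 0 and
    ∂L/∂z' = z' / sqrt(625 + z'^2).
The Euler-Lagrange equation gives
    d/dθ( z' / sqrt(625 + z'^2) ) = 0,
so z' is constant. Integrating once:
    z(θ) = a θ + b,
a helix on the cylinder (a straight line when the cylinder is unrolled). The constants a, b are determined by the endpoint conditions.
With endpoint conditions z(0) = -5 and z(2π/3) = 15: from z(0) = b we get b = -5, and a·2π/3 + -5 = 15 gives a = 30/π, so
    z(θ) = (30/π) θ − 5.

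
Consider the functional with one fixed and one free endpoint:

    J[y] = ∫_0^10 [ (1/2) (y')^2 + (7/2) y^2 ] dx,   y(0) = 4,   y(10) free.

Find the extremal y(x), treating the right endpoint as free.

The Lagrangian L = (1/2) (y')^2 + (7/2) y^2 gives
    ∂L/∂y = 7 y,   ∂L/∂y' = y'.
Euler-Lagrange: y'' − 7 y = 0.
With k = sqrt(7), the general solution is
    y(x) = A cosh(sqrt(7) x) + B sinh(sqrt(7) x).
Fixed left endpoint y(0) = 4 ⇒ A = 4.
The right endpoint x = 10 is free, so the natural (transversality) condition is ∂L/∂y' |_{x=10} = 0, i.e. y'(10) = 0.
Compute y'(x) = A k sinh(k x) + B k cosh(k x), so
    y'(10) = A k sinh(k·10) + B k cosh(k·10) = 0
    ⇒ B = −A tanh(k·10) = − 4 tanh(sqrt(7)·10).
Therefore the extremal is
    y(x) = 4 cosh(sqrt(7) x) − 4 tanh(sqrt(7)·10) sinh(sqrt(7) x).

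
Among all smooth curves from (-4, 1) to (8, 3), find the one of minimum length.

Arc-length functional: J[y] = ∫ sqrt(1 + (y')^2) dx.
Lagrangian L = sqrt(1 + (y')^2) has no explicit y dependence, so ∂L/∂y = 0 and the Euler-Lagrange equation gives
    d/dx( y' / sqrt(1 + (y')^2) ) = 0  ⇒  y' / sqrt(1 + (y')^2) = const.
Hence y' is constant, so y(x) is affine.
Fitting the endpoints (-4, 1) and (8, 3):
    slope m = (3 − 1) / (8 − (-4)) = 1/6,
    intercept c = 1 − m·(-4) = 5/3.
Extremal: y(x) = (1/6) x + 5/3.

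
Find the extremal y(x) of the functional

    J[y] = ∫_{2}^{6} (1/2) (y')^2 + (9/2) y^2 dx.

The Lagrangian is L = (1/2) (y')^2 + (9/2) y^2.
Compute ∂L/∂y = 9y, ∂L/∂y' = y'.
The Euler-Lagrange equation d/dx(∂L/∂y') − ∂L/∂y = 0 reduces to
    y'' − 9 y = 0.
Its general solution is
    y(x) = A e^(3x) + B e^(−3x),
with A, B fixed by the endpoint conditions.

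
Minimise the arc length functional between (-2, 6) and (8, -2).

Arc-length functional: J[y] = ∫ sqrt(1 + (y')^2) dx.
Lagrangian L = sqrt(1 + (y')^2) has no explicit y dependence, so ∂L/∂y = 0 and the Euler-Lagrange equation gives
    d/dx( y' / sqrt(1 + (y')^2) ) = 0  ⇒  y' / sqrt(1 + (y')^2) = const.
Hence y' is constant, so y(x) is affine.
Fitting the endpoints (-2, 6) and (8, -2):
    slope m = ((-2) − 6) / (8 − (-2)) = -4/5,
    intercept c = 6 − m·(-2) = 22/5.
Extremal: y(x) = (-4/5) x + 22/5.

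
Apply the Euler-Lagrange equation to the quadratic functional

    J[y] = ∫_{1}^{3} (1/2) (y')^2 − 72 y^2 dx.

The Lagrangian is L = (1/2) (y')^2 − 72 y^2.
Compute ∂L/∂y = -144y, ∂L/∂y' = y'.
The Euler-Lagrange equation d/dx(∂L/∂y') − ∂L/∂y = 0 reduces to
    y'' + 144 y = 0.
Its general solution is
    y(x) = A sin(12x) + B cos(12x),
with A, B fixed by the endpoint conditions.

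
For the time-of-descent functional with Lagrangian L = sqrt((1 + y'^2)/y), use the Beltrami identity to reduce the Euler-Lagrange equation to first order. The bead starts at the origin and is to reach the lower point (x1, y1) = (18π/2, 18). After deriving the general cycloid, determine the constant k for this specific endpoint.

The Lagrangian L = sqrt((1 + y'^2) / y) has no explicit x dependence, so the Beltrami identity applies:
    L − y' ∂L/∂y' = C.
Compute ∂L/∂y' = y' / sqrt(y (1 + y'^2)).
Substitute:
    sqrt((1 + y'^2)/y) − y'·y' / sqrt(y (1 + y'^2))
    = (1 + y'^2) / sqrt(y (1 + y'^2)) − y'^2 / sqrt(y (1 + y'^2))
    = 1 / sqrt(y (1 + y'^2)) = C.
Squaring and rearranging gives the first integral
    y (1 + y'^2) = 1/C^2 =: k   (constant).
Solving this first-order ODE by the substitution
    y = (k/2)(1 − cos θ)
yields the cycloid parameterisation
    x(θ) = (k/2)(θ − sin θ),   y(θ) = (k/2)(1 − cos θ).
The constant k is fixed by the endpoint condition.
Now fit the given lower endpoint (x1, y1) = (18π/2, 18). At the bottom of the first arch (θ = π), the parametric equations give
    y(π) = (k/2)(1 − cos π) = k,
    x(π) = (k/2)(π − sin π) = kπ/2.
Matching y(π) = 18 gives k = 18, consistent with x(π) = 18π/2. Therefore the specific cycloid is
    x(θ) = (18/2)(θ − sin θ),   y(θ) = (18/2)(1 − cos θ).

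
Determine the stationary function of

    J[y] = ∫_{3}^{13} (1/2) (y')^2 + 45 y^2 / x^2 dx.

The Lagrangian is L = (1/2) (y')^2 + 45 y^2 / x^2.
Compute ∂L/∂y = 90y/x^2, ∂L/∂y' = y'.
The Euler-Lagrange equation d/dx(∂L/∂y') − ∂L/∂y = 0 reduces to
    y'' − 90/x^2 · y = 0  (x > 0).
Its general solution is
    y(x) = A x^10 + B x^(-9),
with A, B fixed by the endpoint conditions.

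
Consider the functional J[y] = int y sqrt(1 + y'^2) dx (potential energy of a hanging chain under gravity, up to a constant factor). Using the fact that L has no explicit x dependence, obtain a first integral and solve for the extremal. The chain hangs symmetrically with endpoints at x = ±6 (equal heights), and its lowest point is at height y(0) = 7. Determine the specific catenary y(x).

The Lagrangian L(y, y') = y sqrt(1 + y'^2) has no explicit x dependence, so the Beltrami identity applies:
    L − y' ∂L/∂y' = C.
Compute ∂L/∂y' = y · y' / sqrt(1 + y'^2). Then
    L − y' ∂L/∂y'
    = y sqrt(1 + y'^2) − y · y'^2 / sqrt(1 + y'^2)
    = y (1 + y'^2 − y'^2) / sqrt(1 + y'^2)
    = y / sqrt(1 + y'^2) = C.
Squaring gives y^2 = C^2 (1 + y'^2), i.e.
    y'^2 = y^2 / C^2 − 1.
Separating variables,
    dy / sqrt(y^2 − C^2) = dx / C,
and integrating gives arccosh(y / C) = (x − a)/C, so
    y(x) = C cosh((x − a)/C),
the catenary. The constants C and a are fixed by the two endpoint conditions (and, for the hanging-chain problem, the length constraint selects C).
Now fit the given data. The endpoints x = ±6 are symmetric at equal height, so the catenary is even about its minimum: a = 0 and y(x) = C cosh(x/C). The lowest point is y(0) = C cosh(0) = C, and we are told y(0) = 7, so C = 7. Therefore
    y(x) = 7 cosh(x/7),
and at the endpoints
    y(±6) = 7 cosh(6/7).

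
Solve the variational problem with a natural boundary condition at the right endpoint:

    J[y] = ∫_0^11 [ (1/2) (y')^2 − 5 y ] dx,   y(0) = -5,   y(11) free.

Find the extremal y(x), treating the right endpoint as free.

The Lagrangian L = (1/2) (y')^2 − 5 y gives
    ∂L/∂y = −5,   ∂L/∂y' = y'.
Euler-Lagrange: d/dx(y') − (−5) = 0, i.e. y'' + 5 = 0, so
    y(x) = −(5/2) x^2 + C1 x + C2.
Fixed left endpoint y(0) = -5 ⇒ C2 = -5.
The right endpoint x = 11 is free, so the natural (transversality) condition is ∂L/∂y' |_{x=11} = 0, i.e. y'(11) = 0.
Compute y'(x) = −5 x + C1, so y'(11) = −55 + C1 = 0 ⇒ C1 = 55.
Therefore the extremal is
    y(x) = −(5/2) x^2 + 55 x − 5.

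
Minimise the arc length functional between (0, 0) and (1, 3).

Arc-length functional: J[y] = ∫ sqrt(1 + (y')^2) dx.
Lagrangian L = sqrt(1 + (y')^2) has no explicit y dependence, so ∂L/∂y = 0 and the Euler-Lagrange equation gives
    d/dx( y' / sqrt(1 + (y')^2) ) = 0  ⇒  y' / sqrt(1 + (y')^2) = const.
Hence y' is constant, so y(x) is affine.
Fitting the endpoints (0, 0) and (1, 3):
    slope m = (3 − 0) / (1 − 0) = 3,
    intercept c = 0 − m·0 = 0.
Extremal: y(x) = 3 x.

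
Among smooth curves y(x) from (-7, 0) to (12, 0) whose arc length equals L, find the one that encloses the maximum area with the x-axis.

Set up the augmented Lagrangian using a multiplier λ for the length constraint:
    F(y, y') = y − λ sqrt(1 + y'^2).
F has no explicit x dependence, so the Beltrami identity yields a first integral
    F − y' ∂F/∂y' = C.
Compute ∂F/∂y' = −λ y' / sqrt(1 + y'^2). Then
    y − λ sqrt(1 + y'^2) + λ y'^2 / sqrt(1 + y'^2) = C
    ⇒  y − λ / sqrt(1 + y'^2) = C.
Solving for y' and integrating gives
    (x − a)^2 + (y − b)^2 = λ^2,
a circular arc of radius λ. The constants a, b are determined by the endpoint conditions y(-7) = y(12) = 0, and λ is fixed implicitly by the length constraint
    ∫_{-7}^{12} sqrt(1 + y'^2) dx = L.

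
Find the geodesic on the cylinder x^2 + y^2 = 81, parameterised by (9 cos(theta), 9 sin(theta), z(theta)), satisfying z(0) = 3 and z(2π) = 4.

Parameterise the cylinder of radius R = 9 as
    r(θ) = (9 cos θ, 9 sin θ, z(θ)).
The arc-length element is
    ds = sqrt(81 + (dz/dθ)^2) dθ,
so the Lagrangian is L = sqrt(81 + z'^2).
L depends on z' only, not on z or θ, so ∂L/∂z = 0 and
    ∂L/∂z' = z' / sqrt(81 + z'^2).
The Euler-Lagrange equation gives
    d/dθ( z' / sqrt(81 + z'^2) ) = 0,
so z' is constant. Integrating once:
    z(θ) = a θ + b,
a helix on the cylinder (a straight line when the cylinder is unrolled). The constants a, b are determined by the endpoint conditions.
With endpoint conditions z(0) = 3 and z(2π) = 4: from z(0) = b we get b = 3, and a·2π + 3 = 4 gives a = 1/(2π), so
    z(θ) = (1/(2π)) θ + 3.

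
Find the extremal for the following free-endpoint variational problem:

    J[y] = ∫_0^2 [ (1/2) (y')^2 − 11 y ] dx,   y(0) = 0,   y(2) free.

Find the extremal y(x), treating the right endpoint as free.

The Lagrangian L = (1/2) (y')^2 − 11 y gives
    ∂L/∂y = −11,   ∂L/∂y' = y'.
Euler-Lagrange: d/dx(y') − (−11) = 0, i.e. y'' + 11 = 0, so
    y(x) = −(11/2) x^2 + C1 x + C2.
Fixed left endpoint y(0) = 0 ⇒ C2 = 0.
The right endpoint x = 2 is free, so the natural (transversality) condition is ∂L/∂y' |_{x=2} = 0, i.e. y'(2) = 0.
Compute y'(x) = −11 x + C1, so y'(2) = −22 + C1 = 0 ⇒ C1 = 22.
Therefore the extremal is
    y(x) = −(11/2) x^2 + 22 x.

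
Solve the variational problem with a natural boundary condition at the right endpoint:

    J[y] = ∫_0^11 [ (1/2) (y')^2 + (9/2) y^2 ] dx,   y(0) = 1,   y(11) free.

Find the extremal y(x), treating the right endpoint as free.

The Lagrangian L = (1/2) (y')^2 + (9/2) y^2 gives
    ∂L/∂y = 9 y,   ∂L/∂y' = y'.
Euler-Lagrange: y'' − 9 y = 0.
With k = 3, the general solution is
    y(x) = A cosh(3 x) + B sinh(3 x).
Fixed left endpoint y(0) = 1 ⇒ A = 1.
The right endpoint x = 11 is free, so the natural (transversality) condition is ∂L/∂y' |_{x=11} = 0, i.e. y'(11) = 0.
Compute y'(x) = A k sinh(k x) + B k cosh(k x), so
    y'(11) = A k sinh(k·11) + B k cosh(k·11) = 0
    ⇒ B = −A tanh(k·11) = − tanh(3·11).
Therefore the extremal is
    y(x) = cosh(3 x) − tanh(3·11) sinh(3 x).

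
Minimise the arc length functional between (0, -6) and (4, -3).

Arc-length functional: J[y] = ∫ sqrt(1 + (y')^2) dx.
Lagrangian L = sqrt(1 + (y')^2) has no explicit y dependence, so ∂L/∂y = 0 and the Euler-Lagrange equation gives
    d/dx( y' / sqrt(1 + (y')^2) ) = 0  ⇒  y' / sqrt(1 + (y')^2) = const.
Hence y' is constant, so y(x) is affine.
Fitting the endpoints (0, -6) and (4, -3):
    slope m = ((-3) − (-6)) / (4 − 0) = 3/4,
    intercept c = (-6) − m·0 = -6.
Extremal: y(x) = (3/4) x - 6.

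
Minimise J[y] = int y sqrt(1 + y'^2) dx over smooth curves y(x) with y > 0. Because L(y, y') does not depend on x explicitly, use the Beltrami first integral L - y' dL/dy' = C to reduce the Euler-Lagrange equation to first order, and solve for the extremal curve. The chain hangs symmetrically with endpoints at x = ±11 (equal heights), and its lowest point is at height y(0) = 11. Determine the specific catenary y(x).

The Lagrangian L(y, y') = y sqrt(1 + y'^2) has no explicit x dependence, so the Beltrami identity applies:
    L − y' ∂L/∂y' = C.
Compute ∂L/∂y' = y · y' / sqrt(1 + y'^2). Then
    L − y' ∂L/∂y'
    = y sqrt(1 + y'^2) − y · y'^2 / sqrt(1 + y'^2)
    = y (1 + y'^2 − y'^2) / sqrt(1 + y'^2)
    = y / sqrt(1 + y'^2) = C.
Squaring gives y^2 = C^2 (1 + y'^2), i.e.
    y'^2 = y^2 / C^2 − 1.
Separating variables,
    dy / sqrt(y^2 − C^2) = dx / C,
and integrating gives arccosh(y / C) = (x − a)/C, so
    y(x) = C cosh((x − a)/C),
the catenary. The constants C and a are fixed by the two endpoint conditions (and, for the hanging-chain problem, the length constraint selects C).
Now fit the given data. The endpoints x = ±11 are symmetric at equal height, so the catenary is even about its minimum: a = 0 and y(x) = C cosh(x/C). The lowest point is y(0) = C cosh(0) = C, and we are told y(0) = 11, so C = 11. Therefore
    y(x) = 11 cosh(x/11),
and at the endpoints
    y(±11) = 11 cosh(11/11).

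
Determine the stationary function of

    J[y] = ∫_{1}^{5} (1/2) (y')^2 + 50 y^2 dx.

The Lagrangian is L = (1/2) (y')^2 + 50 y^2.
Compute ∂L/∂y = 100y, ∂L/∂y' = y'.
The Euler-Lagrange equation d/dx(∂L/∂y') − ∂L/∂y = 0 reduces to
    y'' − 100 y = 0.
Its general solution is
    y(x) = A e^(10x) + B e^(−10x),
with A, B fixed by the endpoint conditions.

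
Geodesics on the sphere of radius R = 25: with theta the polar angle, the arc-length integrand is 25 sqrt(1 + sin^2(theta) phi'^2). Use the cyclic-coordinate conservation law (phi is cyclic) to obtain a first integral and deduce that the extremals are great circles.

On the sphere of radius R = 25 with spherical coordinates (θ, φ), the induced metric is
    ds^2 = 625(dθ^2 + sin^2(θ) dφ^2).
Parameterise by θ; the arc-length functional is
    J[φ] = ∫ 25 sqrt(1 + sin^2(θ) (dφ/dθ)^2) dθ,
so L = 25 sqrt(1 + sin^2(θ) φ'^2). Compute
    ∂L/∂φ = 0  (L has no explicit φ dependence),
    ∂L/∂φ' = 25 sin^2(θ) φ' / sqrt(1 + sin^2(θ) φ'^2).
Since ∂L/∂φ = 0, the Euler-Lagrange equation
    d/dθ(∂L/∂φ') − ∂L/∂φ = 0
reduces to d/dθ(∂L/∂φ') = 0, i.e. the momentum conjugate to φ is conserved:
    25 sin^2(θ) φ' / sqrt(1 + sin^2(θ) φ'^2) = C.
The overall factor of 25 is constant, so dividing through gives Clairaut's relation sin^2(θ) φ' / sqrt(1 + sin^2(θ) φ'^2) = C' (with C' = C/25). Solving for φ' and integrating gives the great-circle family
    cot(θ) = A cos(φ − φ_0),
i.e. the intersection of the sphere with a plane through the origin. The two constants A and φ_0 (equivalently C and one phase) are fixed by the two endpoint conditions.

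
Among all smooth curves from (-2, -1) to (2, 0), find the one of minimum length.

Arc-length functional: J[y] = ∫ sqrt(1 + (y')^2) dx.
Lagrangian L = sqrt(1 + (y')^2) has no explicit y dependence, so ∂L/∂y = 0 and the Euler-Lagrange equation gives
    d/dx( y' / sqrt(1 + (y')^2) ) = 0  ⇒  y' / sqrt(1 + (y')^2) = const.
Hence y' is constant, so y(x) is affine.
Fitting the endpoints (-2, -1) and (2, 0):
    slope m = (0 − (-1)) / (2 − (-2)) = 1/4,
    intercept c = (-1) − m·(-2) = -1/2.
Extremal: y(x) = (1/4) x - 1/2.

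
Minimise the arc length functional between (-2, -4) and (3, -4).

Arc-length functional: J[y] = ∫ sqrt(1 + (y')^2) dx.
Lagrangian L = sqrt(1 + (y')^2) has no explicit y dependence, so ∂L/∂y = 0 and the Euler-Lagrange equation gives
    d/dx( y' / sqrt(1 + (y')^2) ) = 0  ⇒  y' / sqrt(1 + (y')^2) = const.
Hence y' is constant, so y(x) is affine.
Fitting the endpoints (-2, -4) and (3, -4):
    slope m = ((-4) − (-4)) / (3 − (-2)) = 0,
    intercept c = (-4) − m·(-2) = -4.
Extremal: y(x) = -4.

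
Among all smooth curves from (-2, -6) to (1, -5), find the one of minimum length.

Arc-length functional: J[y] = ∫ sqrt(1 + (y')^2) dx.
Lagrangian L = sqrt(1 + (y')^2) has no explicit y dependence, so ∂L/∂y = 0 and the Euler-Lagrange equation gives
    d/dx( y' / sqrt(1 + (y')^2) ) = 0  ⇒  y' / sqrt(1 + (y')^2) = const.
Hence y' is constant, so y(x) is affine.
Fitting the endpoints (-2, -6) and (1, -5):
    slope m = ((-5) − (-6)) / (1 − (-2)) = 1/3,
    intercept c = (-6) − m·(-2) = -16/3.
Extremal: y(x) = (1/3) x - 16/3.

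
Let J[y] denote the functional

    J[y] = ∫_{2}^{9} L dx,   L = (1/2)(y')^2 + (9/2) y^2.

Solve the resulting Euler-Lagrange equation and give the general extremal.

The Lagrangian is L = (1/2)(y')^2 + (9/2) y^2.
∂L/∂y = 9y.
∂L/∂y' = y'.
The Euler-Lagrange equation d/dx(∂L/∂y') − ∂L/∂y = 0 becomes:
    y'' - 9 y = 0
General solution: y(x) = A e^(3x) + B e^(-3x), where A and B are arbitrary constants fixed by the endpoint conditions.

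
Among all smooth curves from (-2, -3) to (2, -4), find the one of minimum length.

Arc-length functional: J[y] = ∫ sqrt(1 + (y')^2) dx.
Lagrangian L = sqrt(1 + (y')^2) has no explicit y dependence, so ∂L/∂y = 0 and the Euler-Lagrange equation gives
    d/dx( y' / sqrt(1 + (y')^2) ) = 0  ⇒  y' / sqrt(1 + (y')^2) = const.
Hence y' is constant, so y(x) is affine.
Fitting the endpoints (-2, -3) and (2, -4):
    slope m = ((-4) − (-3)) / (2 − (-2)) = -1/4,
    intercept c = (-3) − m·(-2) = -7/2.
Extremal: y(x) = (-1/4) x - 7/2.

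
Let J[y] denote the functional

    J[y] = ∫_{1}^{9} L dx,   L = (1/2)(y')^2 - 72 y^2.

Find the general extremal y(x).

The Lagrangian is L = (1/2)(y')^2 - 72 y^2.
∂L/∂y = -144y.
∂L/∂y' = y'.
The Euler-Lagrange equation d/dx(∂L/∂y') − ∂L/∂y = 0 becomes:
    y'' + 144 y = 0
General solution: y(x) = A sin(12x) + B cos(12x), where A and B are arbitrary constants fixed by the endpoint conditions.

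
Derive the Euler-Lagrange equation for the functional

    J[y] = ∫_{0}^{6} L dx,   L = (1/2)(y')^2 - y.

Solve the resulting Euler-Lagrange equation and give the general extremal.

The Lagrangian is L = (1/2)(y')^2 - y.
∂L/∂y = -1.
∂L/∂y' = y'.
The Euler-Lagrange equation d/dx(∂L/∂y') − ∂L/∂y = 0 becomes:
    y'' + 1 = 0
General solution: y(x) = -x^2/2 + A x + B, where A and B are arbitrary constants fixed by the endpoint conditions.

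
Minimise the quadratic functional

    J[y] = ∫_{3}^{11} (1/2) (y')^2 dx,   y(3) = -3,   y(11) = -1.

The Lagrangian is L = (1/2) (y')^2.
Compute ∂L/∂y = 0, ∂L/∂y' = y'.
The Euler-Lagrange equation d/dx(∂L/∂y') − ∂L/∂y = 0 reduces to
    y'' = 0.
Its general solution is
    y(x) = A x + B,
with A, B fixed by the endpoint conditions.
Applying the endpoint conditions y(3) = -3 and y(11) = -1: solve A·3 + B = -3 and A·11 + B = -1. Subtracting gives A(11 − 3) = -1 − -3, so A = 1/4, and B = -3 − A·3 = -15/4. Therefore
    y(x) = (1/4) x - 15/4.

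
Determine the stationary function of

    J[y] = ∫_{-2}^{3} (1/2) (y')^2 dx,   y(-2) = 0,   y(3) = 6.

The Lagrangian is L = (1/2) (y')^2.
Compute ∂L/∂y = 0, ∂L/∂y' = y'.
The Euler-Lagrange equation d/dx(∂L/∂y') − ∂L/∂y = 0 reduces to
    y'' = 0.
Its general solution is
    y(x) = A x + B,
with A, B fixed by the endpoint conditions.
Applying the endpoint conditions y(-2) = 0 and y(3) = 6: solve A·-2 + B = 0 and A·3 + B = 6. Subtracting gives A(3 − -2) = 6 − 0, so A = 6/5, and B = 0 − A·-2 = 12/5. Therefore
    y(x) = (6/5) x + 12/5.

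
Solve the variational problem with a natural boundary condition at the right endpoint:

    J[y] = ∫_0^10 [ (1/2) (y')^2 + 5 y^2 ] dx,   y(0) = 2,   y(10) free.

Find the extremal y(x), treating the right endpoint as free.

The Lagrangian L = (1/2) (y')^2 + 5 y^2 gives
    ∂L/∂y = 10 y,   ∂L/∂y' = y'.
Euler-Lagrange: y'' − 10 y = 0.
With k = sqrt(10), the general solution is
    y(x) = A cosh(sqrt(10) x) + B sinh(sqrt(10) x).
Fixed left endpoint y(0) = 2 ⇒ A = 2.
The right endpoint x = 10 is free, so the natural (transversality) condition is ∂L/∂y' |_{x=10} = 0, i.e. y'(10) = 0.
Compute y'(x) = A k sinh(k x) + B k cosh(k x), so
    y'(10) = A k sinh(k·10) + B k cosh(k·10) = 0
    ⇒ B = −A tanh(k·10) = − 2 tanh(sqrt(10)·10).
Therefore the extremal is
    y(x) = 2 cosh(sqrt(10) x) − 2 tanh(sqrt(10)·10) sinh(sqrt(10) x).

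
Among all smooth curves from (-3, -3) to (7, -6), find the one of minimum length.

Arc-length functional: J[y] = ∫ sqrt(1 + (y')^2) dx.
Lagrangian L = sqrt(1 + (y')^2) has no explicit y dependence, so ∂L/∂y = 0 and the Euler-Lagrange equation gives
    d/dx( y' / sqrt(1 + (y')^2) ) = 0  ⇒  y' / sqrt(1 + (y')^2) = const.
Hence y' is constant, so y(x) is affine.
Fitting the endpoints (-3, -3) and (7, -6):
    slope m = ((-6) − (-3)) / (7 − (-3)) = -3/10,
    intercept c = (-3) − m·(-3) = -39/10.
Extremal: y(x) = (-3/10) x - 39/10.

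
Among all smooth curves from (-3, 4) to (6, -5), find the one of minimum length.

Arc-length functional: J[y] = ∫ sqrt(1 + (y')^2) dx.
Lagrangian L = sqrt(1 + (y')^2) has no explicit y dependence, so ∂L/∂y = 0 and the Euler-Lagrange equation gives
    d/dx( y' / sqrt(1 + (y')^2) ) = 0  ⇒  y' / sqrt(1 + (y')^2) = const.
Hence y' is constant, so y(x) is affine.
Fitting the endpoints (-3, 4) and (6, -5):
    slope m = ((-5) − 4) / (6 − (-3)) = -1,
    intercept c = 4 − m·(-3) = 1.
Extremal: y(x) = -x + 1.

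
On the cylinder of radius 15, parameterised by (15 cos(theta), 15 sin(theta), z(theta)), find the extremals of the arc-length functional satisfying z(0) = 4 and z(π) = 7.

Parameterise the cylinder of radius R = 15 as
    r(θ) = (15 cos θ, 15 sin θ, z(θ)).
The arc-length element is
    ds = sqrt(225 + (dz/dθ)^2) dθ,
so the Lagrangian is L = sqrt(225 + z'^2).
L depends on z' only, not on z or θ, so ∂L/∂z = 0 and
    ∂L/∂z' = z' / sqrt(225 + z'^2).
The Euler-Lagrange equation gives
    d/dθ( z' / sqrt(225 + z'^2) ) = 0,
so z' is constant. Integrating once:
    z(θ) = a θ + b,
a helix on the cylinder (a straight line when the cylinder is unrolled). The constants a, b are determined by the endpoint conditions.
With endpoint conditions z(0) = 4 and z(π) = 7: from z(0) = b we get b = 4, and a·π + 4 = 7 gives a = 3/π, so
    z(θ) = (3/π) θ + 4.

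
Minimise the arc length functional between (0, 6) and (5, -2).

Arc-length functional: J[y] = ∫ sqrt(1 + (y')^2) dx.
Lagrangian L = sqrt(1 + (y')^2) has no explicit y dependence, so ∂L/∂y = 0 and the Euler-Lagrange equation gives
    d/dx( y' / sqrt(1 + (y')^2) ) = 0  ⇒  y' / sqrt(1 + (y')^2) = const.
Hence y' is constant, so y(x) is affine.
Fitting the endpoints (0, 6) and (5, -2):
    slope m = ((-2) − 6) / (5 − 0) = -8/5,
    intercept c = 6 − m·0 = 6.
Extremal: y(x) = (-8/5) x + 6.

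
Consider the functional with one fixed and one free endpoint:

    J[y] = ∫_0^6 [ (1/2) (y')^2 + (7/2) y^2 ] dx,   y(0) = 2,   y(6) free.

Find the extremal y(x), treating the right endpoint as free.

The Lagrangian L = (1/2) (y')^2 + (7/2) y^2 gives
    ∂L/∂y = 7 y,   ∂L/∂y' = y'.
Euler-Lagrange: y'' − 7 y = 0.
With k = sqrt(7), the general solution is
    y(x) = A cosh(sqrt(7) x) + B sinh(sqrt(7) x).
Fixed left endpoint y(0) = 2 ⇒ A = 2.
The right endpoint x = 6 is free, so the natural (transversality) condition is ∂L/∂y' |_{x=6} = 0, i.e. y'(6) = 0.
Compute y'(x) = A k sinh(k x) + B k cosh(k x), so
    y'(6) = A k sinh(k·6) + B k cosh(k·6) = 0
    ⇒ B = −A tanh(k·6) = − 2 tanh(sqrt(7)·6).
Therefore the extremal is
    y(x) = 2 cosh(sqrt(7) x) − 2 tanh(sqrt(7)·6) sinh(sqrt(7) x).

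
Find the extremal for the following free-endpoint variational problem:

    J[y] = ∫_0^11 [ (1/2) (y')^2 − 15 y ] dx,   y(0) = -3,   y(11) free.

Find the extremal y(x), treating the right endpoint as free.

The Lagrangian L = (1/2) (y')^2 − 15 y gives
    ∂L/∂y = −15,   ∂L/∂y' = y'.
Euler-Lagrange: d/dx(y') − (−15) = 0, i.e. y'' + 15 = 0, so
    y(x) = −(15/2) x^2 + C1 x + C2.
Fixed left endpoint y(0) = -3 ⇒ C2 = -3.
The right endpoint x = 11 is free, so the natural (transversality) condition is ∂L/∂y' |_{x=11} = 0, i.e. y'(11) = 0.
Compute y'(x) = −15 x + C1, so y'(11) = −165 + C1 = 0 ⇒ C1 = 165.
Therefore the extremal is
    y(x) = −(15/2) x^2 + 165 x − 3.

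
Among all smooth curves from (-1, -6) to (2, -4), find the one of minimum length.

Arc-length functional: J[y] = ∫ sqrt(1 + (y')^2) dx.
Lagrangian L = sqrt(1 + (y')^2) has no explicit y dependence, so ∂L/∂y = 0 and the Euler-Lagrange equation gives
    d/dx( y' / sqrt(1 + (y')^2) ) = 0  ⇒  y' / sqrt(1 + (y')^2) = const.
Hence y' is constant, so y(x) is affine.
Fitting the endpoints (-1, -6) and (2, -4):
    slope m = ((-4) − (-6)) / (2 − (-1)) = 2/3,
    intercept c = (-6) − m·(-1) = -16/3.
Extremal: y(x) = (2/3) x - 16/3.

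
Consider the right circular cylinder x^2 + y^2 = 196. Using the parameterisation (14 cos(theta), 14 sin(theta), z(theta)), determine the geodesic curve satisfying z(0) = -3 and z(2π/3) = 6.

Parameterise the cylinder of radius R = 14 as
    r(θ) = (14 cos θ, 14 sin θ, z(θ)).
The arc-length element is
    ds = sqrt(196 + (dz/dθ)^2) dθ,
so the Lagrangian is L = sqrt(196 + z'^2).
L depends on z' only, not on z or θ, so ∂L/∂z = 0 and
    ∂L/∂z' = z' / sqrt(196 + z'^2).
The Euler-Lagrange equation gives
    d/dθ( z' / sqrt(196 + z'^2) ) = 0,
so z' is constant. Integrating once:
    z(θ) = a θ + b,
a helix on the cylinder (a straight line when the cylinder is unrolled). The constants a, b are determined by the endpoint conditions.
With endpoint conditions z(0) = -3 and z(2π/3) = 6: from z(0) = b we get b = -3, and a·2π/3 + -3 = 6 gives a = 27/(2π), so
    z(θ) = (27/(2π)) θ − 3.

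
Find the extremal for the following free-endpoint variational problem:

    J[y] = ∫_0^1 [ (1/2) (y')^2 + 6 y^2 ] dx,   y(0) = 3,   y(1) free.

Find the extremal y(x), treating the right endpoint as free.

The Lagrangian L = (1/2) (y')^2 + 6 y^2 gives
    ∂L/∂y = 12 y,   ∂L/∂y' = y'.
Euler-Lagrange: y'' − 12 y = 0.
With k = sqrt(12), the general solution is
    y(x) = A cosh(sqrt(12) x) + B sinh(sqrt(12) x).
Fixed left endpoint y(0) = 3 ⇒ A = 3.
The right endpoint x = 1 is free, so the natural (transversality) condition is ∂L/∂y' |_{x=1} = 0, i.e. y'(1) = 0.
Compute y'(x) = A k sinh(k x) + B k cosh(k x), so
    y'(1) = A k sinh(k·1) + B k cosh(k·1) = 0
    ⇒ B = −A tanh(k·1) = − 3 tanh(sqrt(12)·1).
Therefore the extremal is
    y(x) = 3 cosh(sqrt(12) x) − 3 tanh(sqrt(12)·1) sinh(sqrt(12) x).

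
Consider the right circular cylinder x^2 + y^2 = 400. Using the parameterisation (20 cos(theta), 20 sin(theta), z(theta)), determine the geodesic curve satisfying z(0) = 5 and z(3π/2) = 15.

Parameterise the cylinder of radius R = 20 as
    r(θ) = (20 cos θ, 20 sin θ, z(θ)).
The arc-length element is
    ds = sqrt(400 + (dz/dθ)^2) dθ,
so the Lagrangian is L = sqrt(400 + z'^2).
L depends on z' only, not on z or θ, so ∂L/∂z = 0 and
    ∂L/∂z' = z' / sqrt(400 + z'^2).
The Euler-Lagrange equation gives
    d/dθ( z' / sqrt(400 + z'^2) ) = 0,
so z' is constant. Integrating once:
    z(θ) = a θ + b,
a helix on the cylinder (a straight line when the cylinder is unrolled). The constants a, b are determined by the endpoint conditions.
With endpoint conditions z(0) = 5 and z(3π/2) = 15: from z(0) = b we get b = 5, and a·3π/2 + 5 = 15 gives a = 20/(3π), so
    z(θ) = (20/(3π)) θ + 5.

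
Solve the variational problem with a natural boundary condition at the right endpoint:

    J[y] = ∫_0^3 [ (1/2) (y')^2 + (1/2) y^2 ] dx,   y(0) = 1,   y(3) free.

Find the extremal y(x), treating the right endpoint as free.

The Lagrangian L = (1/2) (y')^2 + (1/2) y^2 gives
    ∂L/∂y = 1 y,   ∂L/∂y' = y'.
Euler-Lagrange: y'' − y = 0.
With k = 1, the general solution is
    y(x) = A cosh(x) + B sinh(x).
Fixed left endpoint y(0) = 1 ⇒ A = 1.
The right endpoint x = 3 is free, so the natural (transversality) condition is ∂L/∂y' |_{x=3} = 0, i.e. y'(3) = 0.
Compute y'(x) = A k sinh(k x) + B k cosh(k x), so
    y'(3) = A k sinh(k·3) + B k cosh(k·3) = 0
    ⇒ B = −A tanh(k·3) = − tanh(1·3).
Therefore the extremal is
    y(x) = cosh(1 x) − tanh(1·3) sinh(1 x).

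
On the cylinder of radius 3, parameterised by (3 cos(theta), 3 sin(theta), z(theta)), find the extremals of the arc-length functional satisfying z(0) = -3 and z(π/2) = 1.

Parameterise the cylinder of radius R = 3 as
    r(θ) = (3 cos θ, 3 sin θ, z(θ)).
The arc-length element is
    ds = sqrt(9 + (dz/dθ)^2) dθ,
so the Lagrangian is L = sqrt(9 + z'^2).
L depends on z' only, not on z or θ, so ∂L/∂z = 0 and
    ∂L/∂z' = z' / sqrt(9 + z'^2).
The Euler-Lagrange equation gives
    d/dθ( z' / sqrt(9 + z'^2) ) = 0,
so z' is constant. Integrating once:
    z(θ) = a θ + b,
a helix on the cylinder (a straight line when the cylinder is unrolled). The constants a, b are determined by the endpoint conditions.
With endpoint conditions z(0) = -3 and z(π/2) = 1: from z(0) = b we get b = -3, and a·π/2 + -3 = 1 gives a = 8/π, so
    z(θ) = (8/π) θ − 3.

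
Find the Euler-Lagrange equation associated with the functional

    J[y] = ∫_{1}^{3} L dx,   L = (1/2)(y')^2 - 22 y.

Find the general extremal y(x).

The Lagrangian is L = (1/2)(y')^2 - 22 y.
∂L/∂y = -22.
∂L/∂y' = y'.
The Euler-Lagrange equation d/dx(∂L/∂y') − ∂L/∂y = 0 becomes:
    y'' + 22 = 0
General solution: y(x) = -11 x^2 + A x + B, where A and B are arbitrary constants fixed by the endpoint conditions.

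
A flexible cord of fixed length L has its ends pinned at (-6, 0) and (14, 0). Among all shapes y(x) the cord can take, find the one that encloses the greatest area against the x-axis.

Set up the augmented Lagrangian using a multiplier λ for the length constraint:
    F(y, y') = y − λ sqrt(1 + y'^2).
F has no explicit x dependence, so the Beltrami identity yields a first integral
    F − y' ∂F/∂y' = C.
Compute ∂F/∂y' = −λ y' / sqrt(1 + y'^2). Then
    y − λ sqrt(1 + y'^2) + λ y'^2 / sqrt(1 + y'^2) = C
    ⇒  y − λ / sqrt(1 + y'^2) = C.
Solving for y' and integrating gives
    (x − a)^2 + (y − b)^2 = λ^2,
a circular arc of radius λ. The constants a, b are determined by the endpoint conditions y(-6) = y(14) = 0, and λ is fixed implicitly by the length constraint
    ∫_{-6}^{14} sqrt(1 + y'^2) dx = L.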